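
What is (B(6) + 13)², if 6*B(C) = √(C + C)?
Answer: (39 + √3)²/9 ≈ 184.34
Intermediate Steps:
B(C) = √2*√C/6 (B(C) = √(C + C)/6 = √(2*C)/6 = (√2*√C)/6 = √2*√C/6)
(B(6) + 13)² = (√2*√6/6 + 13)² = (√3/3 + 13)² = (13 + √3/3)²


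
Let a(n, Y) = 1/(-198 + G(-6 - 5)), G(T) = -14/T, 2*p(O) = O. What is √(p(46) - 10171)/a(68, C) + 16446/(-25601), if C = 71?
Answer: -16446/25601 - 4328*I*√2537/11 ≈ -0.6424 - 19818.0*I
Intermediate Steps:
p(O) = O/2
a(n, Y) = -11/2164 (a(n, Y) = 1/(-198 - 14/(-6 - 5)) = 1/(-198 - 14/(-11)) = 1/(-198 - 14*(-1/11)) = 1/(-198 + 14/11) = 1/(-2164/11) = -11/2164)
√(p(46) - 10171)/a(68, C) + 16446/(-25601) = √((½)*46 - 10171)/(-11/2164) + 16446/(-25601) = √(23 - 10171)*(-2164/11) + 16446*(-1/25601) = √(-10148)*(-2164/11) - 16446/25601 = (2*I*√2537)*(-2164/11) - 16446/25601 = -4328*I*√2537/11 - 16446/25601 = -16446/25601 - 4328*I*√2537/11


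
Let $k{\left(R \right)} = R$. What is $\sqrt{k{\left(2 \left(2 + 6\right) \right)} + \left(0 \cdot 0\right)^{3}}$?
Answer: $4$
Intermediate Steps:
$\sqrt{k{\left(2 \left(2 + 6\right) \right)} + \left(0 \cdot 0\right)^{3}} = \sqrt{2 \left(2 + 6\right) + \left(0 \cdot 0\right)^{3}} = \sqrt{2 \cdot 8 + 0^{3}} = \sqrt{16 + 0} = \sqrt{16} = 4$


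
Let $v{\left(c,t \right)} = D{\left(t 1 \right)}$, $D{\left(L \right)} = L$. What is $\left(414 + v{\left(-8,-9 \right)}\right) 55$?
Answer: $22275$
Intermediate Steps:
$v{\left(c,t \right)} = t$ ($v{\left(c,t \right)} = t 1 = t$)
$\left(414 + v{\left(-8,-9 \right)}\right) 55 = \left(414 - 9\right) 55 = 405 \cdot 55 = 22275$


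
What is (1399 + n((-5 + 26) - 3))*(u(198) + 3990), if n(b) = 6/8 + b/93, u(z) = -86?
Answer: 169426768/31 ≈ 5.4654e+6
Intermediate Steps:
n(b) = ¾ + b/93 (n(b) = 6*(⅛) + b*(1/93) = ¾ + b/93)
(1399 + n((-5 + 26) - 3))*(u(198) + 3990) = (1399 + (¾ + ((-5 + 26) - 3)/93))*(-86 + 3990) = (1399 + (¾ + (21 - 3)/93))*3904 = (1399 + (¾ + (1/93)*18))*3904 = (1399 + (¾ + 6/31))*3904 = (1399 + 117/124)*3904 = (173593/124)*3904 = 169426768/31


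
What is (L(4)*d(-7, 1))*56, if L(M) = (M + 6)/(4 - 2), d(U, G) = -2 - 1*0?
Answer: -560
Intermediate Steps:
d(U, G) = -2 (d(U, G) = -2 + 0 = -2)
L(M) = 3 + M/2 (L(M) = (6 + M)/2 = (6 + M)*(½) = 3 + M/2)
(L(4)*d(-7, 1))*56 = ((3 + (½)*4)*(-2))*56 = ((3 + 2)*(-2))*56 = (5*(-2))*56 = -10*56 = -560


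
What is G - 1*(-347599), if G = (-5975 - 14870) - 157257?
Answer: 169497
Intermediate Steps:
G = -178102 (G = -20845 - 157257 = -178102)
G - 1*(-347599) = -178102 - 1*(-347599) = -178102 + 347599 = 169497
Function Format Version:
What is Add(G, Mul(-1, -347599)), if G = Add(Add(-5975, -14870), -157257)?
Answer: 169497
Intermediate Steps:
G = -178102 (G = Add(-20845, -157257) = -178102)
Add(G, Mul(-1, -347599)) = Add(-178102, Mul(-1, -347599)) = Add(-178102, 347599) = 169497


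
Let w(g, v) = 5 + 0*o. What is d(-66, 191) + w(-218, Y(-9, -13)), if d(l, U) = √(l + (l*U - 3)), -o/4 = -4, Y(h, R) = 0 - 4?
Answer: 5 + 65*I*√3 ≈ 5.0 + 112.58*I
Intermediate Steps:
Y(h, R) = -4
o = 16 (o = -4*(-4) = 16)
d(l, U) = √(-3 + l + U*l) (d(l, U) = √(l + (U*l - 3)) = √(l + (-3 + U*l)) = √(-3 + l + U*l))
w(g, v) = 5 (w(g, v) = 5 + 0*16 = 5 + 0 = 5)
d(-66, 191) + w(-218, Y(-9, -13)) = √(-3 - 66 + 191*(-66)) + 5 = √(-3 - 66 - 12606) + 5 = √(-12675) + 5 = 65*I*√3 + 5 = 5 + 65*I*√3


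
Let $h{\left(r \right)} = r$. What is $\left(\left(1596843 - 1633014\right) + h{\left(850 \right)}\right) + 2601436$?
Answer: $2566115$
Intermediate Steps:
$\left(\left(1596843 - 1633014\right) + h{\left(850 \right)}\right) + 2601436 = \left(\left(1596843 - 1633014\right) + 850\right) + 2601436 = \left(-36171 + 850\right) + 2601436 = -35321 + 2601436 = 2566115$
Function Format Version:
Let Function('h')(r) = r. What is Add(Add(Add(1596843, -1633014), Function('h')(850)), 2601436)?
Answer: 2566115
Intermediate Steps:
Add(Add(Add(1596843, -1633014), Function('h')(850)), 2601436) = Add(Add(Add(1596843, -1633014), 850), 2601436) = Add(Add(-36171, 850), 2601436) = Add(-35321, 2601436) = 2566115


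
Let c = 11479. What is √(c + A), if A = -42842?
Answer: I*√31363 ≈ 177.1*I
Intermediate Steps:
√(c + A) = √(11479 - 42842) = √(-31363) = I*√31363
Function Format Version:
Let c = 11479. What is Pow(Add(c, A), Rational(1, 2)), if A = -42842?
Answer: Mul(I, Pow(31363, Rational(1, 2))) ≈ Mul(177.10, I)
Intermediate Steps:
Pow(Add(c, A), Rational(1, 2)) = Pow(Add(11479, -42842), Rational(1, 2)) = Pow(-31363, Rational(1, 2)) = Mul(I, Pow(31363, Rational(1, 2)))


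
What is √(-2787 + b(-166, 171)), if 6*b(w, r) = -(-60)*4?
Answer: I*√2747 ≈ 52.412*I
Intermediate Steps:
b(w, r) = 40 (b(w, r) = (-(-60)*4)/6 = (-15*(-16))/6 = (⅙)*240 = 40)
√(-2787 + b(-166, 171)) = √(-2787 + 40) = √(-2747) = I*√2747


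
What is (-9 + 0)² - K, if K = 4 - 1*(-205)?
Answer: -128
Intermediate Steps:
K = 209 (K = 4 + 205 = 209)
(-9 + 0)² - K = (-9 + 0)² - 1*209 = (-9)² - 209 = 81 - 209 = -128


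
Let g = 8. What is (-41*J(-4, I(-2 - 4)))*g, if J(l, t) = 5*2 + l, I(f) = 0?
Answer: -1968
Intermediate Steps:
J(l, t) = 10 + l
(-41*J(-4, I(-2 - 4)))*g = -41*(10 - 4)*8 = -41*6*8 = -246*8 = -1968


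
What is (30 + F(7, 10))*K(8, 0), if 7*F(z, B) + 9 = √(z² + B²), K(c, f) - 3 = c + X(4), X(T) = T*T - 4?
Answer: 4623/7 + 23*√149/7 ≈ 700.54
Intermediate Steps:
X(T) = -4 + T² (X(T) = T² - 4 = -4 + T²)
K(c, f) = 15 + c (K(c, f) = 3 + (c + (-4 + 4²)) = 3 + (c + (-4 + 16)) = 3 + (c + 12) = 3 + (12 + c) = 15 + c)
F(z, B) = -9/7 + √(B² + z²)/7 (F(z, B) = -9/7 + √(z² + B²)/7 = -9/7 + √(B² + z²)/7)
(30 + F(7, 10))*K(8, 0) = (30 + (-9/7 + √(10² + 7²)/7))*(15 + 8) = (30 + (-9/7 + √(100 + 49)/7))*23 = (30 + (-9/7 + √149/7))*23 = (201/7 + √149/7)*23 = 4623/7 + 23*√149/7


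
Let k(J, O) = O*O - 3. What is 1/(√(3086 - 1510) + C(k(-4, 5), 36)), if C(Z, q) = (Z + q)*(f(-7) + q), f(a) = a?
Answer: 841/1413774 - √394/1413774 ≈ 0.00058082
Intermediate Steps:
k(J, O) = -3 + O² (k(J, O) = O² - 3 = -3 + O²)
C(Z, q) = (-7 + q)*(Z + q) (C(Z, q) = (Z + q)*(-7 + q) = (-7 + q)*(Z + q))
1/(√(3086 - 1510) + C(k(-4, 5), 36)) = 1/(√(3086 - 1510) + (36² - 7*(-3 + 5²) - 7*36 + (-3 + 5²)*36)) = 1/(√1576 + (1296 - 7*(-3 + 25) - 252 + (-3 + 25)*36)) = 1/(2*√394 + (1296 - 7*22 - 252 + 22*36)) = 1/(2*√394 + (1296 - 154 - 252 + 792)) = 1/(2*√394 + 1682) = 1/(1682 + 2*√394)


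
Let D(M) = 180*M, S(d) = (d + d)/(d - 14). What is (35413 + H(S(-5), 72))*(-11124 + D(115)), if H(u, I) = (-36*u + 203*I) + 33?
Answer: 479212272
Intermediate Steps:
S(d) = 2*d/(-14 + d) (S(d) = (2*d)/(-14 + d) = 2*d/(-14 + d))
H(u, I) = 33 - 36*u + 203*I
(35413 + H(S(-5), 72))*(-11124 + D(115)) = (35413 + (33 - 72*(-5)/(-14 - 5) + 203*72))*(-11124 + 180*115) = (35413 + (33 - 72*(-5)/(-19) + 14616))*(-11124 + 20700) = (35413 + (33 - 72*(-5)*(-1)/19 + 14616))*9576 = (35413 + (33 - 36*10/19 + 14616))*9576 = (35413 + (33 - 360/19 + 14616))*9576 = (35413 + 277971/19)*9576 = (950818/19)*9576 = 479212272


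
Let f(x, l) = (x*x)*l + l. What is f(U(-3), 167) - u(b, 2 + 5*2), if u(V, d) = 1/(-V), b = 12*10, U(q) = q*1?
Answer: 200401/120 ≈ 1670.0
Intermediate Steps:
U(q) = q
b = 120
f(x, l) = l + l*x**2 (f(x, l) = x**2*l + l = l*x**2 + l = l + l*x**2)
u(V, d) = -1/V
f(U(-3), 167) - u(b, 2 + 5*2) = 167*(1 + (-3)**2) - (-1)/120 = 167*(1 + 9) - (-1)/120 = 167*10 - 1*(-1/120) = 1670 + 1/120 = 200401/120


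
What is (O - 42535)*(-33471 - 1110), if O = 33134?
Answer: 325095981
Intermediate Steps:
(O - 42535)*(-33471 - 1110) = (33134 - 42535)*(-33471 - 1110) = -9401*(-34581) = 325095981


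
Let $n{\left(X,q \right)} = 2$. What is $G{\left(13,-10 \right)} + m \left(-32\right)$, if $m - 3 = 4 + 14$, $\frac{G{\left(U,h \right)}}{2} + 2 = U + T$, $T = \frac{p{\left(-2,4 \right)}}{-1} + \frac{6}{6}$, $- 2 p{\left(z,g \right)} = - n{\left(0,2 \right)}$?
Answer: $-650$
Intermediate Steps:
$p{\left(z,g \right)} = 1$ ($p{\left(z,g \right)} = - \frac{\left(-1\right) 2}{2} = \left(- \frac{1}{2}\right) \left(-2\right) = 1$)
$T = 0$ ($T = 1 \frac{1}{-1} + \frac{6}{6} = 1 \left(-1\right) + 6 \cdot \frac{1}{6} = -1 + 1 = 0$)
$G{\left(U,h \right)} = -4 + 2 U$ ($G{\left(U,h \right)} = -4 + 2 \left(U + 0\right) = -4 + 2 U$)
$m = 21$ ($m = 3 + \left(4 + 14\right) = 3 + 18 = 21$)
$G{\left(13,-10 \right)} + m \left(-32\right) = \left(-4 + 2 \cdot 13\right) + 21 \left(-32\right) = \left(-4 + 26\right) - 672 = 22 - 672 = -650$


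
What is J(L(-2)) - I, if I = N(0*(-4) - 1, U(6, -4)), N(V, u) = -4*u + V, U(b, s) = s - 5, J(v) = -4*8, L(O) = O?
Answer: -67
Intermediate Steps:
J(v) = -32
U(b, s) = -5 + s
N(V, u) = V - 4*u
I = 35 (I = (0*(-4) - 1) - 4*(-5 - 4) = (0 - 1) - 4*(-9) = -1 + 36 = 35)
J(L(-2)) - I = -32 - 1*35 = -32 - 35 = -67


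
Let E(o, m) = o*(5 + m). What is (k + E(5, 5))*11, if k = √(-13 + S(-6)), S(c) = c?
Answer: 550 + 11*I*√19 ≈ 550.0 + 47.948*I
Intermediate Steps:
k = I*√19 (k = √(-13 - 6) = √(-19) = I*√19 ≈ 4.3589*I)
(k + E(5, 5))*11 = (I*√19 + 5*(5 + 5))*11 = (I*√19 + 5*10)*11 = (I*√19 + 50)*11 = (50 + I*√19)*11 = 550 + 11*I*√19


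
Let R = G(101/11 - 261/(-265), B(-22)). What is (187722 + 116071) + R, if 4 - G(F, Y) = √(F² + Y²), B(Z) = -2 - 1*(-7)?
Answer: 303797 - √1090723121/2915 ≈ 3.0379e+5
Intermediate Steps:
B(Z) = 5 (B(Z) = -2 + 7 = 5)
G(F, Y) = 4 - √(F² + Y²)
R = 4 - √1090723121/2915 (R = 4 - √((101/11 - 261/(-265))² + 5²) = 4 - √((101*(1/11) - 261*(-1/265))² + 25) = 4 - √((101/11 + 261/265)² + 25) = 4 - √((29636/2915)² + 25) = 4 - √(878292496/8497225 + 25) = 4 - √(1090723121/8497225) = 4 - √1090723121/2915 ≈ -7.3297)
(187722 + 116071) + R = (187722 + 116071) + (4 - √1090723121/2915) = 303793 + (4 - √1090723121/2915) = 303797 - √1090723121/2915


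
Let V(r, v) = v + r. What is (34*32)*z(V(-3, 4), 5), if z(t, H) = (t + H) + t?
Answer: 7616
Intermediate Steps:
V(r, v) = r + v
z(t, H) = H + 2*t (z(t, H) = (H + t) + t = H + 2*t)
(34*32)*z(V(-3, 4), 5) = (34*32)*(5 + 2*(-3 + 4)) = 1088*(5 + 2*1) = 1088*(5 + 2) = 1088*7 = 7616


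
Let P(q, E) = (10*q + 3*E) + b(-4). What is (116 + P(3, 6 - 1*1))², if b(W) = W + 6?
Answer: 26569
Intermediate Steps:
b(W) = 6 + W
P(q, E) = 2 + 3*E + 10*q (P(q, E) = (10*q + 3*E) + (6 - 4) = (3*E + 10*q) + 2 = 2 + 3*E + 10*q)
(116 + P(3, 6 - 1*1))² = (116 + (2 + 3*(6 - 1*1) + 10*3))² = (116 + (2 + 3*(6 - 1) + 30))² = (116 + (2 + 3*5 + 30))² = (116 + (2 + 15 + 30))² = (116 + 47)² = 163² = 26569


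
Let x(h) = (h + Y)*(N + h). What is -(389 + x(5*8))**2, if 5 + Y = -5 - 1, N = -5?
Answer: -1971216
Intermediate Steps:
Y = -11 (Y = -5 + (-5 - 1) = -5 - 6 = -11)
x(h) = (-11 + h)*(-5 + h) (x(h) = (h - 11)*(-5 + h) = (-11 + h)*(-5 + h))
-(389 + x(5*8))**2 = -(389 + (55 + (5*8)**2 - 80*8))**2 = -(389 + (55 + 40**2 - 16*40))**2 = -(389 + (55 + 1600 - 640))**2 = -(389 + 1015)**2 = -1*1404**2 = -1*1971216 = -1971216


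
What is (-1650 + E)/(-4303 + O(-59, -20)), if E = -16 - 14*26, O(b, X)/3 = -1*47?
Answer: 1015/2222 ≈ 0.45680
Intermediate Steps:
O(b, X) = -141 (O(b, X) = 3*(-1*47) = 3*(-47) = -141)
E = -380 (E = -16 - 364 = -380)
(-1650 + E)/(-4303 + O(-59, -20)) = (-1650 - 380)/(-4303 - 141) = -2030/(-4444) = -2030*(-1/4444) = 1015/2222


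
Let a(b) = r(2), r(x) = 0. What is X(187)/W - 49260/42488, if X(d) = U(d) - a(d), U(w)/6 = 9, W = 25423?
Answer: -312510657/270043106 ≈ -1.1573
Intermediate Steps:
U(w) = 54 (U(w) = 6*9 = 54)
a(b) = 0
X(d) = 54 (X(d) = 54 - 1*0 = 54 + 0 = 54)
X(187)/W - 49260/42488 = 54/25423 - 49260/42488 = 54*(1/25423) - 49260*1/42488 = 54/25423 - 12315/10622 = -312510657/270043106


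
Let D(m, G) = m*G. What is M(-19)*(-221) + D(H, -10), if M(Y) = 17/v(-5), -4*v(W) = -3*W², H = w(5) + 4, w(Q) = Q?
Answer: -21778/75 ≈ -290.37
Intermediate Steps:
H = 9 (H = 5 + 4 = 9)
v(W) = 3*W²/4 (v(W) = -(-3)*W²/4 = 3*W²/4)
D(m, G) = G*m
M(Y) = 68/75 (M(Y) = 17/(((¾)*(-5)²)) = 17/(((¾)*25)) = 17/(75/4) = 17*(4/75) = 68/75)
M(-19)*(-221) + D(H, -10) = (68/75)*(-221) - 10*9 = -15028/75 - 90 = -21778/75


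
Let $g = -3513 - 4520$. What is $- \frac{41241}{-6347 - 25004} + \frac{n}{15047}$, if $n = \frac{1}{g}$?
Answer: $\frac{4984904844440}{3789475346401} \approx 1.3155$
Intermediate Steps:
$g = -8033$
$n = - \frac{1}{8033}$ ($n = \frac{1}{-8033} = - \frac{1}{8033} \approx -0.00012449$)
$- \frac{41241}{-6347 - 25004} + \frac{n}{15047} = - \frac{41241}{-6347 - 25004} - \frac{1}{8033 \cdot 15047} = - \frac{41241}{-6347 - 25004} - \frac{1}{120872551} = - \frac{41241}{-31351} - \frac{1}{120872551} = \left(-41241\right) \left(- \frac{1}{31351}\right) - \frac{1}{120872551} = \frac{41241}{31351} - \frac{1}{120872551} = \frac{4984904844440}{3789475346401}$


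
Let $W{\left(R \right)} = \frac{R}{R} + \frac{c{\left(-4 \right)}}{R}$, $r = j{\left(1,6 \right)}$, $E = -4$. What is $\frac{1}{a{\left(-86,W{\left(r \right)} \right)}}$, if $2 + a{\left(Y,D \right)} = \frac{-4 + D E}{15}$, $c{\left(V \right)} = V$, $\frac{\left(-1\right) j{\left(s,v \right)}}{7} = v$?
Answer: $- \frac{315}{806} \approx -0.39082$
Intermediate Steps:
$j{\left(s,v \right)} = - 7 v$
$r = -42$ ($r = \left(-7\right) 6 = -42$)
$W{\left(R \right)} = 1 - \frac{4}{R}$ ($W{\left(R \right)} = \frac{R}{R} - \frac{4}{R} = 1 - \frac{4}{R}$)
$a{\left(Y,D \right)} = - \frac{34}{15} - \frac{4 D}{15}$ ($a{\left(Y,D \right)} = -2 + \frac{-4 + D \left(-4\right)}{15} = -2 + \left(-4 - 4 D\right) \frac{1}{15} = -2 - \left(\frac{4}{15} + \frac{4 D}{15}\right) = - \frac{34}{15} - \frac{4 D}{15}$)
$\frac{1}{a{\left(-86,W{\left(r \right)} \right)}} = \frac{1}{- \frac{34}{15} - \frac{4 \frac{-4 - 42}{-42}}{15}} = \frac{1}{- \frac{34}{15} - \frac{4 \left(\left(- \frac{1}{42}\right) \left(-46\right)\right)}{15}} = \frac{1}{- \frac{34}{15} - \frac{92}{315}} = \frac{1}{- \frac{806}{315}} = - \frac{315}{806}$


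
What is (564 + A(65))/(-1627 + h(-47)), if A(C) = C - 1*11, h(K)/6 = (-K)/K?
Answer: -618/1633 ≈ -0.37844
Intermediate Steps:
h(K) = -6 (h(K) = 6*((-K)/K) = 6*(-1) = -6)
A(C) = -11 + C (A(C) = C - 11 = -11 + C)
(564 + A(65))/(-1627 + h(-47)) = (564 + (-11 + 65))/(-1627 - 6) = (564 + 54)/(-1633) = 618*(-1/1633) = -618/1633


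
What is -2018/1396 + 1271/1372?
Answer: -248595/478828 ≈ -0.51917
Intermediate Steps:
-2018/1396 + 1271/1372 = -2018*1/1396 + 1271*(1/1372) = -1009/698 + 1271/1372 = -248595/478828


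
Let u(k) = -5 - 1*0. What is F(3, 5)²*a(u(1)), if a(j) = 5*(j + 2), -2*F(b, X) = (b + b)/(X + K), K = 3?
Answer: -135/64 ≈ -2.1094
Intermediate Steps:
F(b, X) = -b/(3 + X) (F(b, X) = -(b + b)/(2*(X + 3)) = -2*b/(2*(3 + X)) = -b/(3 + X))
u(k) = -5 (u(k) = -5 + 0 = -5)
a(j) = 10 + 5*j (a(j) = 5*(2 + j) = 10 + 5*j)
F(3, 5)²*a(u(1)) = (-1*3/(3 + 5))²*(10 + 5*(-5)) = (-1*3/8)²*(10 - 25) = (-1*3*⅛)²*(-15) = (-3/8)²*(-15) = (9/64)*(-15) = -135/64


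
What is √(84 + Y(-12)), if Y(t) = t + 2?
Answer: √74 ≈ 8.6023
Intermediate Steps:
Y(t) = 2 + t
√(84 + Y(-12)) = √(84 + (2 - 12)) = √(84 - 10) = √74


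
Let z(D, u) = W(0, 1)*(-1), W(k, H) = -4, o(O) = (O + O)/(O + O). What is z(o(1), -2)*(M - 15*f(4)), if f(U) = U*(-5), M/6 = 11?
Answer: 1464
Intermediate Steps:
o(O) = 1 (o(O) = (2*O)/((2*O)) = (2*O)*(1/(2*O)) = 1)
M = 66 (M = 6*11 = 66)
f(U) = -5*U
z(D, u) = 4 (z(D, u) = -4*(-1) = 4)
z(o(1), -2)*(M - 15*f(4)) = 4*(66 - (-75)*4) = 4*(66 - 15*(-20)) = 4*(66 + 300) = 4*366 = 1464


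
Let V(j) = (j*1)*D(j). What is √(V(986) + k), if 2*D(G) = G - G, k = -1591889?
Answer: I*√1591889 ≈ 1261.7*I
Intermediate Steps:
D(G) = 0 (D(G) = (G - G)/2 = (½)*0 = 0)
V(j) = 0 (V(j) = (j*1)*0 = j*0 = 0)
√(V(986) + k) = √(0 - 1591889) = √(-1591889) = I*√1591889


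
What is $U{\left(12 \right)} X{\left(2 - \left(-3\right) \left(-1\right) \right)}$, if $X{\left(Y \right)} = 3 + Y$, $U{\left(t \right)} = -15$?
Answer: $-30$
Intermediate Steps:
$U{\left(12 \right)} X{\left(2 - \left(-3\right) \left(-1\right) \right)} = - 15 \left(3 + \left(2 - \left(-3\right) \left(-1\right)\right)\right) = - 15 \left(3 + \left(2 - 3\right)\right) = - 15 \left(3 - 1\right) = \left(-15\right) 2 = -30$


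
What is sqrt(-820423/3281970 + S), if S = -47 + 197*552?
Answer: sqrt(1170808247108913990)/3281970 ≈ 329.69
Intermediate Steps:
S = 108697 (S = -47 + 108744 = 108697)
sqrt(-820423/3281970 + S) = sqrt(-820423/3281970 + 108697) = sqrt(356739472667/3281970) = sqrt(1170808247108913990)/3281970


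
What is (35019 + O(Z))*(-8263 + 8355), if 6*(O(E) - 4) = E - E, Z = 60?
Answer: 3222116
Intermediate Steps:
O(E) = 4 (O(E) = 4 + (E - E)/6 = 4 + (1/6)*0 = 4 + 0 = 4)
(35019 + O(Z))*(-8263 + 8355) = (35019 + 4)*(-8263 + 8355) = 35023*92 = 3222116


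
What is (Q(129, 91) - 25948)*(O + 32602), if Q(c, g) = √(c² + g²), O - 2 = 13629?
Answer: -1199653884 + 46233*√24922 ≈ -1.1924e+9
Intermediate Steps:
O = 13631 (O = 2 + 13629 = 13631)
(Q(129, 91) - 25948)*(O + 32602) = (√(129² + 91²) - 25948)*(13631 + 32602) = (√(16641 + 8281) - 25948)*46233 = (√24922 - 25948)*46233 = (-25948 + √24922)*46233 = -1199653884 + 46233*√24922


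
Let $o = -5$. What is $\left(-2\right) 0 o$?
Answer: $0$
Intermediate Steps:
$\left(-2\right) 0 o = \left(-2\right) 0 \left(-5\right) = 0 \left(-5\right) = 0$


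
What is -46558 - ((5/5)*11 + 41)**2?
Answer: -49262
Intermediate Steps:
-46558 - ((5/5)*11 + 41)**2 = -46558 - ((5*(1/5))*11 + 41)**2 = -46558 - (1*11 + 41)**2 = -46558 - (11 + 41)**2 = -46558 - 1*52**2 = -46558 - 1*2704 = -46558 - 2704 = -49262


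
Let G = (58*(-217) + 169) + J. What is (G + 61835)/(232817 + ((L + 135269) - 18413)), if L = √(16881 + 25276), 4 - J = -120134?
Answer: 14822288797/30567791193 - 42389*√42157/30567791193 ≈ 0.48461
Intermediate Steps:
J = 120138 (J = 4 - 1*(-120134) = 4 + 120134 = 120138)
L = √42157 ≈ 205.32
G = 107721 (G = (58*(-217) + 169) + 120138 = (-12586 + 169) + 120138 = -12417 + 120138 = 107721)
(G + 61835)/(232817 + ((L + 135269) - 18413)) = (107721 + 61835)/(232817 + ((√42157 + 135269) - 18413)) = 169556/(232817 + ((135269 + √42157) - 18413)) = 169556/(232817 + (116856 + √42157)) = 169556/(349673 + √42157)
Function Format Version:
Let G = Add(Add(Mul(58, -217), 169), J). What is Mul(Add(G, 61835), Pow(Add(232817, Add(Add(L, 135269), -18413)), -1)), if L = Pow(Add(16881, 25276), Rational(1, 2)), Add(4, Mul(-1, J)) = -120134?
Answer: Add(Rational(14822288797, 30567791193), Mul(Rational(-42389, 30567791193), Pow(42157, Rational(1, 2)))) ≈ 0.48461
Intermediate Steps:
J = 120138 (J = Add(4, Mul(-1, -120134)) = Add(4, 120134) = 120138)
L = Pow(42157, Rational(1, 2)) ≈ 205.32
G = 107721 (G = Add(Add(Mul(58, -217), 169), 120138) = Add(Add(-12586, 169), 120138) = Add(-12417, 120138) = 107721)
Mul(Add(G, 61835), Pow(Add(232817, Add(Add(L, 135269), -18413)), -1)) = Mul(Add(107721, 61835), Pow(Add(232817, Add(Add(Pow(42157, Rational(1, 2)), 135269), -18413)), -1)) = Mul(169556, Pow(Add(232817, Add(Add(135269, Pow(42157, Rational(1, 2))), -18413)), -1)) = Mul(169556, Pow(Add(232817, Add(116856, Pow(42157, Rational(1, 2)))), -1)) = Mul(169556, Pow(Add(349673, Pow(42157, Rational(1, 2))), -1))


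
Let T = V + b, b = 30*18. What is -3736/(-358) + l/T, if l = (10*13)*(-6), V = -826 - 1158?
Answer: 709253/64619 ≈ 10.976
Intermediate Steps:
V = -1984
b = 540
T = -1444 (T = -1984 + 540 = -1444)
l = -780 (l = 130*(-6) = -780)
-3736/(-358) + l/T = -3736/(-358) - 780/(-1444) = -3736*(-1/358) - 780*(-1/1444) = 1868/179 + 195/361 = 709253/64619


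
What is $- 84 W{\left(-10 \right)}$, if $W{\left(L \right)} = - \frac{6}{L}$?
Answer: $- \frac{252}{5} \approx -50.4$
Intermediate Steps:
$- 84 W{\left(-10 \right)} = - 84 \left(- \frac{6}{-10}\right) = - 84 \left(\left(-6\right) \left(- \frac{1}{10}\right)\right) = \left(-84\right) \frac{3}{5} = - \frac{252}{5}$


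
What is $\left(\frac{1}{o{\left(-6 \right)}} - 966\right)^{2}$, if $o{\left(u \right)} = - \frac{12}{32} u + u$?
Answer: $\frac{210076036}{225} \approx 9.3367 \cdot 10^{5}$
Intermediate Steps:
$o{\left(u \right)} = \frac{5 u}{8}$ ($o{\left(u \right)} = \left(-12\right) \frac{1}{32} u + u = - \frac{3 u}{8} + u = \frac{5 u}{8}$)
$\left(\frac{1}{o{\left(-6 \right)}} - 966\right)^{2} = \left(\frac{1}{\frac{5}{8} \left(-6\right)} - 966\right)^{2} = \left(\frac{1}{- \frac{15}{4}} - 966\right)^{2} = \left(- \frac{4}{15} - 966\right)^{2} = \left(- \frac{14494}{15}\right)^{2} = \frac{210076036}{225}$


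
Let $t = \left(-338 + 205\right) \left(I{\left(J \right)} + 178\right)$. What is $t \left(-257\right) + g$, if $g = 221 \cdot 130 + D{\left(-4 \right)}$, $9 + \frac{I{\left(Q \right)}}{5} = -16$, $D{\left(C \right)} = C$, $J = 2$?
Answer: $1840319$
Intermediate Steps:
$I{\left(Q \right)} = -125$ ($I{\left(Q \right)} = -45 + 5 \left(-16\right) = -45 - 80 = -125$)
$t = -7049$ ($t = \left(-338 + 205\right) \left(-125 + 178\right) = \left(-133\right) 53 = -7049$)
$g = 28726$ ($g = 221 \cdot 130 - 4 = 28730 - 4 = 28726$)
$t \left(-257\right) + g = \left(-7049\right) \left(-257\right) + 28726 = 1811593 + 28726 = 1840319$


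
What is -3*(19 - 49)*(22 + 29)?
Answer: 4590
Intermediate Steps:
-3*(19 - 49)*(22 + 29) = -(-90)*51 = -3*(-1530) = 4590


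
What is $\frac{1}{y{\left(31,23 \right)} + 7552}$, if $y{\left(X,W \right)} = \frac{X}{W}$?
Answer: $\frac{23}{173727} \approx 0.00013239$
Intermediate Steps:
$\frac{1}{y{\left(31,23 \right)} + 7552} = \frac{1}{\frac{31}{23} + 7552} = \frac{1}{\frac{173727}{23}} = \frac{23}{173727}$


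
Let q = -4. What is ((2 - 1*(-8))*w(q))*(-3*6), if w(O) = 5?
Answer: -900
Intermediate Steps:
((2 - 1*(-8))*w(q))*(-3*6) = ((2 - 1*(-8))*5)*(-3*6) = ((2 + 8)*5)*(-18) = (10*5)*(-18) = 50*(-18) = -900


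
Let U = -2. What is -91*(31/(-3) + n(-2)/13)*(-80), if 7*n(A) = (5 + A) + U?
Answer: -225440/3 ≈ -75147.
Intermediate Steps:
n(A) = 3/7 + A/7 (n(A) = ((5 + A) - 2)/7 = (3 + A)/7 = 3/7 + A/7)
-91*(31/(-3) + n(-2)/13)*(-80) = -91*(31/(-3) + (3/7 + (⅐)*(-2))/13)*(-80) = -91*(31*(-⅓) + (3/7 - 2/7)*(1/13))*(-80) = -91*(-31/3 + (⅐)*(1/13))*(-80) = -91*(-31/3 + 1/91)*(-80) = -91*(-2818/273)*(-80) = (2818/3)*(-80) = -225440/3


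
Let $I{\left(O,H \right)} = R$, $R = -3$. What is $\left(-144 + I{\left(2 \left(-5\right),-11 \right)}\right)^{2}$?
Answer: $21609$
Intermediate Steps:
$I{\left(O,H \right)} = -3$
$\left(-144 + I{\left(2 \left(-5\right),-11 \right)}\right)^{2} = \left(-144 - 3\right)^{2} = \left(-147\right)^{2} = 21609$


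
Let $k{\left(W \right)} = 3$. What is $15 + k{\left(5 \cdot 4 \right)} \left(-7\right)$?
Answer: $-6$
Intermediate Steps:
$15 + k{\left(5 \cdot 4 \right)} \left(-7\right) = 15 + 3 \left(-7\right) = 15 - 21 = -6$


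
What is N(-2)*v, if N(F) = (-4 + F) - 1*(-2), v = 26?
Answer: -104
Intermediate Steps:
N(F) = -2 + F (N(F) = (-4 + F) + 2 = -2 + F)
N(-2)*v = (-2 - 2)*26 = -4*26 = -104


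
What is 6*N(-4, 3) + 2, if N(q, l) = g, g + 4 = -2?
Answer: -34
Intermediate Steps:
g = -6 (g = -4 - 2 = -6)
N(q, l) = -6
6*N(-4, 3) + 2 = 6*(-6) + 2 = -36 + 2 = -34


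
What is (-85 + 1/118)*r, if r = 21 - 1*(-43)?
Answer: -320928/59 ≈ -5439.5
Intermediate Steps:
r = 64 (r = 21 + 43 = 64)
(-85 + 1/118)*r = (-85 + 1/118)*64 = -10029/118*64 = -320928/59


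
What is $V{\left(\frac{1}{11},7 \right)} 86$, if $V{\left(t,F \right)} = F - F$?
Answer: $0$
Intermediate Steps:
$V{\left(t,F \right)} = 0$
$V{\left(\frac{1}{11},7 \right)} 86 = 0 \cdot 86 = 0$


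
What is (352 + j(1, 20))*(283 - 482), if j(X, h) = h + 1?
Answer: -74227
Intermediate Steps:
j(X, h) = 1 + h
(352 + j(1, 20))*(283 - 482) = (352 + (1 + 20))*(283 - 482) = (352 + 21)*(-199) = 373*(-199) = -74227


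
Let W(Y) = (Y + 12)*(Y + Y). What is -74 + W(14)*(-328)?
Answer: -238858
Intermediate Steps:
W(Y) = 2*Y*(12 + Y) (W(Y) = (12 + Y)*(2*Y) = 2*Y*(12 + Y))
-74 + W(14)*(-328) = -74 + (2*14*(12 + 14))*(-328) = -74 + (2*14*26)*(-328) = -74 + 728*(-328) = -74 - 238784 = -238858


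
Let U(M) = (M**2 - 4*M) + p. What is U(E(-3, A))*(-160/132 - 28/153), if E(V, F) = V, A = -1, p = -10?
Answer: -2348/153 ≈ -15.346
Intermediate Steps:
U(M) = -10 + M**2 - 4*M (U(M) = (M**2 - 4*M) - 10 = -10 + M**2 - 4*M)
U(E(-3, A))*(-160/132 - 28/153) = (-10 + (-3)**2 - 4*(-3))*(-160/132 - 28/153) = (-10 + 9 + 12)*(-160*1/132 - 28*1/153) = 11*(-40/33 - 28/153) = 11*(-2348/1683) = -2348/153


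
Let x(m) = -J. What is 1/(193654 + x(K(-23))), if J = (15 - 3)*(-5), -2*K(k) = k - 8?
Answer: 1/193714 ≈ 5.1622e-6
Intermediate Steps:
K(k) = 4 - k/2 (K(k) = -(k - 8)/2 = -(-8 + k)/2 = 4 - k/2)
J = -60 (J = 12*(-5) = -60)
x(m) = 60 (x(m) = -1*(-60) = 60)
1/(193654 + x(K(-23))) = 1/(193654 + 60) = 1/193714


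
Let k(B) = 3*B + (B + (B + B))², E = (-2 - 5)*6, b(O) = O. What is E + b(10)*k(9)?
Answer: 7518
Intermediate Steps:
E = -42 (E = -7*6 = -42)
k(B) = 3*B + 9*B² (k(B) = 3*B + (B + 2*B)² = 3*B + (3*B)² = 3*B + 9*B²)
E + b(10)*k(9) = -42 + 10*(3*9*(1 + 3*9)) = -42 + 10*(3*9*(1 + 27)) = -42 + 10*(3*9*28) = -42 + 10*756 = -42 + 7560 = 7518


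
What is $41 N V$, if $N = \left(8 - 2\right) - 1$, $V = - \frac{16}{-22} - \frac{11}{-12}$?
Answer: $\frac{44485}{132} \approx 337.01$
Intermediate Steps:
$V = \frac{217}{132}$ ($V = \left(-16\right) \left(- \frac{1}{22}\right) - - \frac{11}{12} = \frac{8}{11} + \frac{11}{12} = \frac{217}{132} \approx 1.6439$)
$N = 5$ ($N = \left(8 - 2\right) - 1 = 6 - 1 = 5$)
$41 N V = 41 \cdot 5 \cdot \frac{217}{132} = 205 \cdot \frac{217}{132} = \frac{44485}{132}$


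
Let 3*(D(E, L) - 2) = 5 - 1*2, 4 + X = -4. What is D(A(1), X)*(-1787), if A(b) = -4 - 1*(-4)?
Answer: -5361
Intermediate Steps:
X = -8 (X = -4 - 4 = -8)
A(b) = 0 (A(b) = -4 + 4 = 0)
D(E, L) = 3 (D(E, L) = 2 + (5 - 1*2)/3 = 2 + (5 - 2)/3 = 2 + (⅓)*3 = 2 + 1 = 3)
D(A(1), X)*(-1787) = 3*(-1787) = -5361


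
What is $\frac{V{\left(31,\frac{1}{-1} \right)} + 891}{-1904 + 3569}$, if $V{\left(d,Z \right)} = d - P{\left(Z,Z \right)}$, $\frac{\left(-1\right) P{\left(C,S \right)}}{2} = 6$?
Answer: $\frac{934}{1665} \approx 0.56096$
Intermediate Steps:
$P{\left(C,S \right)} = -12$ ($P{\left(C,S \right)} = \left(-2\right) 6 = -12$)
$V{\left(d,Z \right)} = 12 + d$ ($V{\left(d,Z \right)} = d - -12 = d + 12 = 12 + d$)
$\frac{V{\left(31,\frac{1}{-1} \right)} + 891}{-1904 + 3569} = \frac{\left(12 + 31\right) + 891}{-1904 + 3569} = \frac{43 + 891}{1665} = 934 \cdot \frac{1}{1665} = \frac{934}{1665}$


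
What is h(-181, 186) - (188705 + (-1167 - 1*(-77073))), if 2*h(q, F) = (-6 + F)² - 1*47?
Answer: -496869/2 ≈ -2.4843e+5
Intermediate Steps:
h(q, F) = -47/2 + (-6 + F)²/2 (h(q, F) = ((-6 + F)² - 1*47)/2 = ((-6 + F)² - 47)/2 = (-47 + (-6 + F)²)/2 = -47/2 + (-6 + F)²/2)
h(-181, 186) - (188705 + (-1167 - 1*(-77073))) = (-47/2 + (-6 + 186)²/2) - (188705 + (-1167 - 1*(-77073))) = (-47/2 + (½)*180²) - (188705 + (-1167 + 77073)) = (-47/2 + (½)*32400) - (188705 + 75906) = (-47/2 + 16200) - 1*264611 = 32353/2 - 264611 = -496869/2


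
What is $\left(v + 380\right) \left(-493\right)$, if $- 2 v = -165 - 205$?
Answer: $-278545$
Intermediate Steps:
$v = 185$ ($v = - \frac{-165 - 205}{2} = \left(- \frac{1}{2}\right) \left(-370\right) = 185$)
$\left(v + 380\right) \left(-493\right) = \left(185 + 380\right) \left(-493\right) = 565 \left(-493\right) = -278545$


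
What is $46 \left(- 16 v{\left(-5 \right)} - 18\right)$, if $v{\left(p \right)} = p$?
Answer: $2852$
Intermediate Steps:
$46 \left(- 16 v{\left(-5 \right)} - 18\right) = 46 \left(\left(-16\right) \left(-5\right) - 18\right) = 46 \left(80 - 18\right) = 46 \cdot 62 = 2852$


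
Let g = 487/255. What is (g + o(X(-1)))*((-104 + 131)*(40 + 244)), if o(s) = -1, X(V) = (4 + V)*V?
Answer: 592992/85 ≈ 6976.4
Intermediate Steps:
X(V) = V*(4 + V)
g = 487/255 (g = 487*(1/255) = 487/255 ≈ 1.9098)
(g + o(X(-1)))*((-104 + 131)*(40 + 244)) = (487/255 - 1)*((-104 + 131)*(40 + 244)) = 232*(27*284)/255 = (232/255)*7668 = 592992/85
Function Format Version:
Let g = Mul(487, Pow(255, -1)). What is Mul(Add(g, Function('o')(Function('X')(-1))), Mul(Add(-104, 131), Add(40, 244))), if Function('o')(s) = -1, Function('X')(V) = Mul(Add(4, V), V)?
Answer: Rational(592992, 85) ≈ 6976.4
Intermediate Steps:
Function('X')(V) = Mul(V, Add(4, V))
g = Rational(487, 255) (g = Mul(487, Rational(1, 255)) = Rational(487, 255) ≈ 1.9098)
Mul(Add(g, Function('o')(Function('X')(-1))), Mul(Add(-104, 131), Add(40, 244))) = Mul(Add(Rational(487, 255), -1), Mul(Add(-104, 131), Add(40, 244))) = Mul(Rational(232, 255), Mul(27, 284)) = Mul(Rational(232, 255), 7668) = Rational(592992, 85)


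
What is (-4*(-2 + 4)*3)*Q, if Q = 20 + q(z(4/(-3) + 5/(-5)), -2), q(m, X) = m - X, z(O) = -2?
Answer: -480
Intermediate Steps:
Q = 20 (Q = 20 + (-2 - 1*(-2)) = 20 + (-2 + 2) = 20 + 0 = 20)
(-4*(-2 + 4)*3)*Q = (-4*(-2 + 4)*3)*20 = (-4*2*3)*20 = -8*3*20 = -24*20 = -480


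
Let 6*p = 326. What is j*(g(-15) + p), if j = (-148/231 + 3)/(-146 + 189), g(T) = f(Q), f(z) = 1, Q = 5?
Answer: 90470/29799 ≈ 3.0360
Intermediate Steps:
p = 163/3 (p = (⅙)*326 = 163/3 ≈ 54.333)
g(T) = 1
j = 545/9933 (j = (-148*1/231 + 3)/43 = (-148/231 + 3)*(1/43) = (545/231)*(1/43) = 545/9933 ≈ 0.054868)
j*(g(-15) + p) = 545*(1 + 163/3)/9933 = (545/9933)*(166/3) = 90470/29799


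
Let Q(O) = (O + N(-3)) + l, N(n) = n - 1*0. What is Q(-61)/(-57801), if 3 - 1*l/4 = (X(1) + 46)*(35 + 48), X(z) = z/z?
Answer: 15656/57801 ≈ 0.27086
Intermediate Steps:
N(n) = n (N(n) = n + 0 = n)
X(z) = 1
l = -15592 (l = 12 - 4*(1 + 46)*(35 + 48) = 12 - 188*83 = 12 - 4*3901 = 12 - 15604 = -15592)
Q(O) = -15595 + O (Q(O) = (O - 3) - 15592 = (-3 + O) - 15592 = -15595 + O)
Q(-61)/(-57801) = (-15595 - 61)/(-57801) = -15656*(-1/57801) = 15656/57801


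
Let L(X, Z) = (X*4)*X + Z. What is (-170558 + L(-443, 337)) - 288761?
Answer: 326014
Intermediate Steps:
L(X, Z) = Z + 4*X² (L(X, Z) = (4*X)*X + Z = 4*X² + Z = Z + 4*X²)
(-170558 + L(-443, 337)) - 288761 = (-170558 + (337 + 4*(-443)²)) - 288761 = (-170558 + (337 + 4*196249)) - 288761 = (-170558 + (337 + 784996)) - 288761 = (-170558 + 785333) - 288761 = 614775 - 288761 = 326014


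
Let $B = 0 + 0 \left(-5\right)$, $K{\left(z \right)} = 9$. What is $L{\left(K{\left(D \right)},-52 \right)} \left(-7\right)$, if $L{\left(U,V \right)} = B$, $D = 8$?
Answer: $0$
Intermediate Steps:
$B = 0$ ($B = 0 + 0 = 0$)
$L{\left(U,V \right)} = 0$
$L{\left(K{\left(D \right)},-52 \right)} \left(-7\right) = 0 \left(-7\right) = 0$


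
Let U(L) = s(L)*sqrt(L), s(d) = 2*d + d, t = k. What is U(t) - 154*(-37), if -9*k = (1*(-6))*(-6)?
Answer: 5698 - 24*I ≈ 5698.0 - 24.0*I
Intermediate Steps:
k = -4 (k = -1*(-6)*(-6)/9 = -(-2)*(-6)/3 = -1/9*36 = -4)
t = -4
s(d) = 3*d
U(L) = 3*L**(3/2) (U(L) = (3*L)*sqrt(L) = 3*L**(3/2))
U(t) - 154*(-37) = 3*(-4)**(3/2) - 154*(-37) = 3*(-8*I) - 1*(-5698) = -24*I + 5698 = 5698 - 24*I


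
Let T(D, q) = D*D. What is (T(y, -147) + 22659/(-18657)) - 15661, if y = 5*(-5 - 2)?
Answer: -89785037/6219 ≈ -14437.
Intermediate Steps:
y = -35 (y = 5*(-7) = -35)
T(D, q) = D**2
(T(y, -147) + 22659/(-18657)) - 15661 = ((-35)**2 + 22659/(-18657)) - 15661 = (1225 + 22659*(-1/18657)) - 15661 = (1225 - 7553/6219) - 15661 = 7610722/6219 - 15661 = -89785037/6219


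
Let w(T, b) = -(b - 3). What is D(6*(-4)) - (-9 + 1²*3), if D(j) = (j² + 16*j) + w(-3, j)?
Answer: 225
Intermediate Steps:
w(T, b) = 3 - b (w(T, b) = -(-3 + b) = 3 - b)
D(j) = 3 + j² + 15*j (D(j) = (j² + 16*j) + (3 - j) = 3 + j² + 15*j)
D(6*(-4)) - (-9 + 1²*3) = (3 + (6*(-4))² + 15*(6*(-4))) - (-9 + 1²*3) = (3 + (-24)² + 15*(-24)) - (-9 + 1*3) = (3 + 576 - 360) - (-9 + 3) = 219 - 1*(-6) = 219 + 6 = 225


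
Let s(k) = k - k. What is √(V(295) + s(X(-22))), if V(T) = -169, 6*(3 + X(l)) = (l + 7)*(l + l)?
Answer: 13*I ≈ 13.0*I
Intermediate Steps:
X(l) = -3 + l*(7 + l)/3 (X(l) = -3 + ((l + 7)*(l + l))/6 = -3 + ((7 + l)*(2*l))/6 = -3 + (2*l*(7 + l))/6 = -3 + l*(7 + l)/3)
s(k) = 0
√(V(295) + s(X(-22))) = √(-169 + 0) = √(-169) = 13*I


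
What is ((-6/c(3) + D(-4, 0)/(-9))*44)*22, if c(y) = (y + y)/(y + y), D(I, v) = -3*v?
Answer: -5808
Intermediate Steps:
c(y) = 1 (c(y) = (2*y)/((2*y)) = (2*y)*(1/(2*y)) = 1)
((-6/c(3) + D(-4, 0)/(-9))*44)*22 = ((-6/1 - 3*0/(-9))*44)*22 = ((-6*1 + 0*(-1/9))*44)*22 = ((-6 + 0)*44)*22 = -6*44*22 = -264*22 = -5808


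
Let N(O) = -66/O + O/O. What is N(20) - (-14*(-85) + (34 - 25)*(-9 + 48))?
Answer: -15433/10 ≈ -1543.3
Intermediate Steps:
N(O) = 1 - 66/O (N(O) = -66/O + 1 = 1 - 66/O)
N(20) - (-14*(-85) + (34 - 25)*(-9 + 48)) = (-66 + 20)/20 - (-14*(-85) + (34 - 25)*(-9 + 48)) = (1/20)*(-46) - (1190 + 9*39) = -23/10 - (1190 + 351) = -23/10 - 1*1541 = -23/10 - 1541 = -15433/10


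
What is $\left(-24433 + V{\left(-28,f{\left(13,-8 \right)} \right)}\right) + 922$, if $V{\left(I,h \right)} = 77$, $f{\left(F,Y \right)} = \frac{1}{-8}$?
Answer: $-23434$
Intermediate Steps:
$f{\left(F,Y \right)} = - \frac{1}{8}$
$\left(-24433 + V{\left(-28,f{\left(13,-8 \right)} \right)}\right) + 922 = \left(-24433 + 77\right) + 922 = -24356 + 922 = -23434$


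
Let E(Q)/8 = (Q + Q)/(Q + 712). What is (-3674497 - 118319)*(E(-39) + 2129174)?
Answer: -5434853022294048/673 ≈ -8.0756e+12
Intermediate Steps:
E(Q) = 16*Q/(712 + Q) (E(Q) = 8*((Q + Q)/(Q + 712)) = 8*((2*Q)/(712 + Q)) = 8*(2*Q/(712 + Q)) = 16*Q/(712 + Q))
(-3674497 - 118319)*(E(-39) + 2129174) = (-3674497 - 118319)*(16*(-39)/(712 - 39) + 2129174) = -3792816*(16*(-39)/673 + 2129174) = -3792816*(16*(-39)*(1/673) + 2129174) = -3792816*(-624/673 + 2129174) = -3792816*1432933478/673 = -5434853022294048/673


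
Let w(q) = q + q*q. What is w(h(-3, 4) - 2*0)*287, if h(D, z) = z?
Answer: 5740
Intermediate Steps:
w(q) = q + q**2
w(h(-3, 4) - 2*0)*287 = ((4 - 2*0)*(1 + (4 - 2*0)))*287 = ((4 + 0)*(1 + (4 + 0)))*287 = (4*(1 + 4))*287 = (4*5)*287 = 20*287 = 5740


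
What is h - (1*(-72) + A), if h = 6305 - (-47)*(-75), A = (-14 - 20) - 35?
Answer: 2921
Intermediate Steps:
A = -69 (A = -34 - 35 = -69)
h = 2780 (h = 6305 - 1*3525 = 6305 - 3525 = 2780)
h - (1*(-72) + A) = 2780 - (1*(-72) - 69) = 2780 - (-72 - 69) = 2780 - 1*(-141) = 2780 + 141 = 2921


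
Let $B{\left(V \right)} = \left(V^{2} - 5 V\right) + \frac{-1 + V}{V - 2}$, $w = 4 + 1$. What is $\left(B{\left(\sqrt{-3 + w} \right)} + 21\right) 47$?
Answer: $1081 - \frac{517 \sqrt{2}}{2} \approx 715.43$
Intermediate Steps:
$w = 5$
$B{\left(V \right)} = V^{2} - 5 V + \frac{-1 + V}{-2 + V}$ ($B{\left(V \right)} = \left(V^{2} - 5 V\right) + \frac{-1 + V}{-2 + V} = V^{2} - 5 V + \frac{-1 + V}{-2 + V}$)
$\left(B{\left(\sqrt{-3 + w} \right)} + 21\right) 47 = \left(\frac{-1 + \left(\sqrt{-3 + 5}\right)^{3} - 7 \left(\sqrt{-3 + 5}\right)^{2} + 11 \sqrt{-3 + 5}}{-2 + \sqrt{-3 + 5}} + 21\right) 47 = \left(\frac{-1 + \left(\sqrt{2}\right)^{3} - 7 \left(\sqrt{2}\right)^{2} + 11 \sqrt{2}}{-2 + \sqrt{2}} + 21\right) 47 = \left(\frac{-1 + 2 \sqrt{2} - 14 + 11 \sqrt{2}}{-2 + \sqrt{2}} + 21\right) 47 = \left(\frac{-15 + 13 \sqrt{2}}{-2 + \sqrt{2}} + 21\right) 47 = \left(21 + \frac{-15 + 13 \sqrt{2}}{-2 + \sqrt{2}}\right) 47 = 987 + \frac{47 \left(-15 + 13 \sqrt{2}\right)}{-2 + \sqrt{2}}$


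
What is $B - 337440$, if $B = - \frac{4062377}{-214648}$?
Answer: $- \frac{72426758743}{214648} \approx -3.3742 \cdot 10^{5}$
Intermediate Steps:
$B = \frac{4062377}{214648}$ ($B = \left(-4062377\right) \left(- \frac{1}{214648}\right) = \frac{4062377}{214648} \approx 18.926$)
$B - 337440 = \frac{4062377}{214648} - 337440 = - \frac{72426758743}{214648}$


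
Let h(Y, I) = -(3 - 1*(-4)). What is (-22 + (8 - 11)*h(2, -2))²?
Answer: 1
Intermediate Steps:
h(Y, I) = -7 (h(Y, I) = -(3 + 4) = -1*7 = -7)
(-22 + (8 - 11)*h(2, -2))² = (-22 + (8 - 11)*(-7))² = (-22 - 3*(-7))² = (-22 + 21)² = (-1)² = 1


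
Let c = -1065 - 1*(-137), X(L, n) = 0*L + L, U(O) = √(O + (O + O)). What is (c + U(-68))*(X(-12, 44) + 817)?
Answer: -747040 + 1610*I*√51 ≈ -7.4704e+5 + 11498.0*I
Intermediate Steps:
U(O) = √3*√O (U(O) = √(O + 2*O) = √(3*O) = √3*√O)
X(L, n) = L (X(L, n) = 0 + L = L)
c = -928 (c = -1065 + 137 = -928)
(c + U(-68))*(X(-12, 44) + 817) = (-928 + √3*√(-68))*(-12 + 817) = (-928 + √3*(2*I*√17))*805 = (-928 + 2*I*√51)*805 = -747040 + 1610*I*√51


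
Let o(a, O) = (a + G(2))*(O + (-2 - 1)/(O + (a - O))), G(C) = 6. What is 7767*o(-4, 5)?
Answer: 178641/2 ≈ 89321.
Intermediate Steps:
o(a, O) = (6 + a)*(O - 3/a) (o(a, O) = (a + 6)*(O + (-2 - 1)/(O + (a - O))) = (6 + a)*(O - 3/a))
7767*o(-4, 5) = 7767*(-3 - 18/(-4) + 6*5 + 5*(-4)) = 7767*(-3 - 18*(-1/4) + 30 - 20) = 7767*(-3 + 9/2 + 30 - 20) = 7767*(23/2) = 178641/2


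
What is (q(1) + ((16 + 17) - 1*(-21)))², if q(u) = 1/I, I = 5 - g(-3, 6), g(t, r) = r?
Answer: 2809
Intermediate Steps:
I = -1 (I = 5 - 1*6 = 5 - 6 = -1)
q(u) = -1 (q(u) = 1/(-1) = -1)
(q(1) + ((16 + 17) - 1*(-21)))² = (-1 + ((16 + 17) - 1*(-21)))² = (-1 + (33 + 21))² = (-1 + 54)² = 53² = 2809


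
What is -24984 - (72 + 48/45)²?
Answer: -6822616/225 ≈ -30323.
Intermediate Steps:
-24984 - (72 + 48/45)² = -24984 - (72 + 48*(1/45))² = -24984 - (72 + 16/15)² = -24984 - (1096/15)² = -24984 - 1*1201216/225 = -24984 - 1201216/225 = -6822616/225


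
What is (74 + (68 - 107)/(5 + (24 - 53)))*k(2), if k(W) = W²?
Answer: 605/2 ≈ 302.50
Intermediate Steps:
(74 + (68 - 107)/(5 + (24 - 53)))*k(2) = (74 + (68 - 107)/(5 + (24 - 53)))*2² = (74 - 39/(5 - 29))*4 = (74 - 39/(-24))*4 = (74 - 39*(-1/24))*4 = (74 + 13/8)*4 = (605/8)*4 = 605/2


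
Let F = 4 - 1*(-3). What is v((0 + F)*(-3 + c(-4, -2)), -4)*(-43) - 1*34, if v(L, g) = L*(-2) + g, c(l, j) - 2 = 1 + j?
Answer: -1066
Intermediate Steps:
c(l, j) = 3 + j (c(l, j) = 2 + (1 + j) = 3 + j)
F = 7 (F = 4 + 3 = 7)
v(L, g) = g - 2*L (v(L, g) = -2*L + g = g - 2*L)
v((0 + F)*(-3 + c(-4, -2)), -4)*(-43) - 1*34 = (-4 - 2*(0 + 7)*(-3 + (3 - 2)))*(-43) - 1*34 = (-4 - 14*(-3 + 1))*(-43) - 34 = (-4 - 14*(-2))*(-43) - 34 = (-4 - 2*(-14))*(-43) - 34 = (-4 + 28)*(-43) - 34 = 24*(-43) - 34 = -1032 - 34 = -1066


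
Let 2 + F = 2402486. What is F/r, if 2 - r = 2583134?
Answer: -200207/215261 ≈ -0.93007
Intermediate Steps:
F = 2402484 (F = -2 + 2402486 = 2402484)
r = -2583132 (r = 2 - 1*2583134 = 2 - 2583134 = -2583132)
F/r = 2402484/(-2583132) = 2402484*(-1/2583132) = -200207/215261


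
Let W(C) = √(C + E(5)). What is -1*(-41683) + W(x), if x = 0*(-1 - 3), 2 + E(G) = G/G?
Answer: 41683 + I ≈ 41683.0 + 1.0*I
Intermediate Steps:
E(G) = -1 (E(G) = -2 + G/G = -2 + 1 = -1)
x = 0 (x = 0*(-4) = 0)
W(C) = √(-1 + C) (W(C) = √(C - 1) = √(-1 + C))
-1*(-41683) + W(x) = -1*(-41683) + √(-1 + 0) = 41683 + √(-1) = 41683 + I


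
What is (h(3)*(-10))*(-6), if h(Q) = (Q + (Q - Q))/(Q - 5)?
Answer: -90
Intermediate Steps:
h(Q) = Q/(-5 + Q) (h(Q) = (Q + 0)/(-5 + Q) = Q/(-5 + Q))
(h(3)*(-10))*(-6) = ((3/(-5 + 3))*(-10))*(-6) = ((3/(-2))*(-10))*(-6) = ((3*(-1/2))*(-10))*(-6) = -3/2*(-10)*(-6) = 15*(-6) = -90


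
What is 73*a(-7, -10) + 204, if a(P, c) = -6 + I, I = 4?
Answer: 58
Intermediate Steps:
a(P, c) = -2 (a(P, c) = -6 + 4 = -2)
73*a(-7, -10) + 204 = 73*(-2) + 204 = -146 + 204 = 58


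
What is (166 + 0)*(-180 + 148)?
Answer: -5312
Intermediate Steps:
(166 + 0)*(-180 + 148) = 166*(-32) = -5312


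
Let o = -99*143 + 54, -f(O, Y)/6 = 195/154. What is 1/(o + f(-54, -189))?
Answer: -77/1086516 ≈ -7.0869e-5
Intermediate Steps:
f(O, Y) = -585/77 (f(O, Y) = -1170/154 = -6*195/154 = -585/77)
o = -14103 (o = -14157 + 54 = -14103)
1/(o + f(-54, -189)) = 1/(-14103 - 585/77) = 1/(-1086516/77) = -77/1086516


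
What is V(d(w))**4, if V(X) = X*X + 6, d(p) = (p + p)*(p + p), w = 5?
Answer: 10024021608641296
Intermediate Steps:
d(p) = 4*p**2 (d(p) = (2*p)*(2*p) = 4*p**2)
V(X) = 6 + X**2 (V(X) = X**2 + 6 = 6 + X**2)
V(d(w))**4 = (6 + (4*5**2)**2)**4 = (6 + (4*25)**2)**4 = (6 + 100**2)**4 = (6 + 10000)**4 = 10006**4 = 10024021608641296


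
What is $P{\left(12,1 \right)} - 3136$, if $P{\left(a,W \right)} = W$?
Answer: $-3135$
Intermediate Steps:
$P{\left(12,1 \right)} - 3136 = 1 - 3136 = -3135$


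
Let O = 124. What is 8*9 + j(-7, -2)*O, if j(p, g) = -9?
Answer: -1044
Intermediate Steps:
8*9 + j(-7, -2)*O = 8*9 - 9*124 = 72 - 1116 = -1044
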